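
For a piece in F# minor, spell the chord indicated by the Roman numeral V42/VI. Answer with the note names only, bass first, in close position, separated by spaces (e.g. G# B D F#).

G A C# E

The slash means an applied dominant: we want the dominant of VI. In F# minor, VI is D major, and its dominant is built on A.
Building a dominant seventh chord on A gives A-C#-E-G.
The figured bass 42 indicates third inversion, placing the seventh (G) in the bass: G-A-C#-E.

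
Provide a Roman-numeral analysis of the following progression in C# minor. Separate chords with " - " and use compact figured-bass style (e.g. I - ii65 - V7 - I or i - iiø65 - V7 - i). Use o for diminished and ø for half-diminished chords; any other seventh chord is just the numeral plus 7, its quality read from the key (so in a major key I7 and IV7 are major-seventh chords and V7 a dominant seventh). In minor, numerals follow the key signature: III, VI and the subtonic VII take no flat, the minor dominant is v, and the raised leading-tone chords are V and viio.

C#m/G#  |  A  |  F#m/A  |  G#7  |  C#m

C#m/G#: root C# is the tonic; minor triad there is i64.
A has root A, degree 6 in C# minor, so VI.
F#m/A: root F# is the subdominant; minor triad there is iv6.
G#7 has root G#, degree 5 in C# minor, so V7.
C#m: minor triad on C# = scale degree 1 → i.

i64 - VI - iv6 - V7 - i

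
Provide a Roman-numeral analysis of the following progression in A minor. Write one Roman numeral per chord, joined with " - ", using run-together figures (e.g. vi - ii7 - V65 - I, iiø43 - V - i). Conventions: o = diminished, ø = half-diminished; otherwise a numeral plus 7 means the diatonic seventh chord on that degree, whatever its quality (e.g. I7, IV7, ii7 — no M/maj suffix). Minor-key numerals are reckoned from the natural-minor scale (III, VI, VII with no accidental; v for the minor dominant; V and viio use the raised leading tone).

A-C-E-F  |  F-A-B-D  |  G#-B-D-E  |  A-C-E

A-C-E-F: root F is the submediant; major seventh chord there is VI65.
F-A-B-D: half-diminished seventh chord on B = scale degree 2 → iiø43.
G#-B-D-E: root E is the dominant; dominant seventh chord there is V65.
A-C-E has root A, degree 1 in A minor, so i.

VI65 - iiø43 - V65 - i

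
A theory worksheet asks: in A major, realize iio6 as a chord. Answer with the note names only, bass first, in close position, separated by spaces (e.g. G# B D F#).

iio6 is the diminished supertonic triad, borrowed from the parallel minor. In A major that root is B.
So the chord is B-D-F.
With the 6 figure the chord is in first inversion; from the bass D upward in close position it reads D-F-B.

D F B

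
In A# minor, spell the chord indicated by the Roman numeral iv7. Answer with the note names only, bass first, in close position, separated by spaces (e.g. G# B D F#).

The numeral's case and figure indicate a minor seventh chord. In A# minor its root, the fourth degree, is D#.
Stacking thirds from D# gives D#-F#-A#-C#.

D# F# A# C#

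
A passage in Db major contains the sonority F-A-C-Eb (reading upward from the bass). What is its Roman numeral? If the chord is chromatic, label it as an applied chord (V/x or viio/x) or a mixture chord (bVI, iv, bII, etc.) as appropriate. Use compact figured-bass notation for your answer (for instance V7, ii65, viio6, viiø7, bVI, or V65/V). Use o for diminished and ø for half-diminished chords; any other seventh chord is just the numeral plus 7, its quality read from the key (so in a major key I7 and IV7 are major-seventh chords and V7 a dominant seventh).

The pitches F-A-C-Eb form a dominant seventh chord rooted on F.
F is not a diatonic chord root with this quality in Db major, but it lies a perfect fifth above Bb (vi), so the chord functions as an applied dominant of vi.

V7/vi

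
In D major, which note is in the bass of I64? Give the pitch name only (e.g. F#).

I in D major has root D; the chord is D-F#-A.
The figure 64 means second inversion — the fifth is in the bass.

A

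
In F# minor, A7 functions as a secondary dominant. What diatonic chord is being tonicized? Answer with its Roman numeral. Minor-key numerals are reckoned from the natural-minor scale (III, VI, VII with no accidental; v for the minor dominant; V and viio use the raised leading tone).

The chord is a dominant seventh chord on A.
A dominant resolves down a perfect fifth: A → D. In F# minor, D is scale degree 6, i.e. VI.

VI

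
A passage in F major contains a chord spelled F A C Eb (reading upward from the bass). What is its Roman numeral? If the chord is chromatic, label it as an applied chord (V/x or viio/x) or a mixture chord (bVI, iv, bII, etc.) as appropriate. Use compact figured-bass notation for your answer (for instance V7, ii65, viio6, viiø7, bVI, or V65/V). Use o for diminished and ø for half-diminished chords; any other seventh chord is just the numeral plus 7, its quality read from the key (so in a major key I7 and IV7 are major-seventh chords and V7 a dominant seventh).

Stacked in thirds the chord is F-A-C-Eb: a dominant seventh chord on F.
F is not a diatonic chord root with this quality in F major, but it lies a perfect fifth above Bb (IV), so the chord functions as an applied dominant of IV.

V7/IV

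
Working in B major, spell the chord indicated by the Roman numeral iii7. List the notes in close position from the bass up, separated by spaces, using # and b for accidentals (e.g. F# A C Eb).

The numeral's case and figure indicate a minor seventh chord. In B major its root, the mediant, is D#.
Stacking thirds from D# gives D#-F#-A#-C#.

D# F# A# C#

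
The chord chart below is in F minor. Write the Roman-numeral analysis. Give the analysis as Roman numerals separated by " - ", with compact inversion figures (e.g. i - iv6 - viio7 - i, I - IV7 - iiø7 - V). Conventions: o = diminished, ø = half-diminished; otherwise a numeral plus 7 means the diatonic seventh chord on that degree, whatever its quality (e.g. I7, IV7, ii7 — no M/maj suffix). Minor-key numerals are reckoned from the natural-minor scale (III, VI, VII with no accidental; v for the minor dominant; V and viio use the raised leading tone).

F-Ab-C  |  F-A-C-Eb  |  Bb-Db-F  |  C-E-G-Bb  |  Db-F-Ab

i - V7/iv - iv - V7 - VI

F-Ab-C has root F, degree 1 in F minor, so i.
F-A-C-Eb: chromatic; F is V of iv, so V7/iv.
Bb-Db-F: minor triad on Bb = scale degree 4 → iv.
C-E-G-Bb: root C is the dominant; dominant seventh chord there is V7.
Db-F-Ab: major triad on Db = scale degree 6 → VI.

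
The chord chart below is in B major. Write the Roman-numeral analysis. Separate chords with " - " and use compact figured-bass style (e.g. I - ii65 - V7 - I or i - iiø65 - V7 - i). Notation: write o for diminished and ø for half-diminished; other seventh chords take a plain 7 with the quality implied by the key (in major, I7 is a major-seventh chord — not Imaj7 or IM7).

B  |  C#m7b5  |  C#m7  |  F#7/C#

B: root B is the tonic; major triad there is I.
C#m7b5: C# with this quality isn't in the key; it's iiø7, borrowed from the parallel minor.
C#m7: minor seventh chord on C# = scale degree 2 → ii7.
F#7/C#: root F# is the dominant; dominant seventh chord there is V43.

I - iiø7 - ii7 - V43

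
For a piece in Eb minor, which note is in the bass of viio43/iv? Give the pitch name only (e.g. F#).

Db

The applied chord viio43/iv is rooted on G: G-Bb-Db-Fb.
The figure 43 means second inversion — the fifth is in the bass.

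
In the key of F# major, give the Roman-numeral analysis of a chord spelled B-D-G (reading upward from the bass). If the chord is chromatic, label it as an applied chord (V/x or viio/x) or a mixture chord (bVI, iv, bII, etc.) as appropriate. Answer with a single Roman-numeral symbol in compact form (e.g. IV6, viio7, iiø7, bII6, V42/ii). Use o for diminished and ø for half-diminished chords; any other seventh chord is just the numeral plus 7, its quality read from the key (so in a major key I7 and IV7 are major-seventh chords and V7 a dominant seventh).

The pitches G-B-D form a major triad rooted on G.
G is the lowered second degree of F# major (diatonic 2 would be G#). This is the Neapolitan sixth — a major triad on the lowered second degree, here in its customary first inversion.
With B in the bass the chord is in first inversion, so the figured bass is 6.

bII6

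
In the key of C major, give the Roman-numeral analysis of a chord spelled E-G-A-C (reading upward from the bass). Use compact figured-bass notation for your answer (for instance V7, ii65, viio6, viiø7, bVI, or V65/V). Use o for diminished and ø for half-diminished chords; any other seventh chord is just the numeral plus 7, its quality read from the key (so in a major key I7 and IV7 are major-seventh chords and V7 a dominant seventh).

Stacked in thirds the chord is A-C-E-G: a minor seventh chord on A.
A is scale degree 6 in C major, and a minor seventh chord on that degree is written vi7.
With E in the bass the chord is in second inversion, so the figured bass is 43.

vi43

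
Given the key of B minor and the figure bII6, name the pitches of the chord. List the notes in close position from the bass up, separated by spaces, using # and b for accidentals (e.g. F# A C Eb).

E G C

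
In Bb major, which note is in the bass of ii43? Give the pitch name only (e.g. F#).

ii in Bb major has root C; the chord is C-Eb-G-Bb.
The figure 43 means second inversion — the fifth is in the bass.

G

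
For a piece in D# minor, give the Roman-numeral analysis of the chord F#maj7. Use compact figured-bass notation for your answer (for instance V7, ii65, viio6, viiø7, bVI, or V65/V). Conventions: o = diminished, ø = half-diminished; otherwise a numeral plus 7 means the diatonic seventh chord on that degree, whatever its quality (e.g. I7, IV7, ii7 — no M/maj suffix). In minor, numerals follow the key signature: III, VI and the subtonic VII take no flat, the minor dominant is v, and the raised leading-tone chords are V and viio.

The pitches F#-A#-C#-E# form a major seventh chord rooted on F#.
F# is scale degree 3 in D# minor, and a major seventh chord on that degree is written III7.

III7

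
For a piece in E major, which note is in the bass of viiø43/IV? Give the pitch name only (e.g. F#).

The applied chord viiø43/IV is rooted on G#: G#-B-D-F#.
The figure 43 means second inversion — the fifth is in the bass.

D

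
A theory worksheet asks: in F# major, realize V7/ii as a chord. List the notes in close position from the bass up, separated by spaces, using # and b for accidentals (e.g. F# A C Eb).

The slash means an applied dominant: we want the dominant of ii. In F# major, ii is G# minor, and its dominant is built on D#.
Building a dominant seventh chord on D# gives D#-F##-A#-C#.

D# F## A# C#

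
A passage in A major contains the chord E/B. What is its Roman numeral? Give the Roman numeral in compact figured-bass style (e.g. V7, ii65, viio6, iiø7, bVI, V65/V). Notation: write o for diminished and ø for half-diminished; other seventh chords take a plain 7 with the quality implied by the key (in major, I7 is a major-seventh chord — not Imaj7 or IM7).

V64

Stacked in thirds the chord is E-G#-B: a major triad on E.
In A major, E is the dominant; the diatonic major triad there is V.
With B in the bass the chord is in second inversion, so the figured bass is 64.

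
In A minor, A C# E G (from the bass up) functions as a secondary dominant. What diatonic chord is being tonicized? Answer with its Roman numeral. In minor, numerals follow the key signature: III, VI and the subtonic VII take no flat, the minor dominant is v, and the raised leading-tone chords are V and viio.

iv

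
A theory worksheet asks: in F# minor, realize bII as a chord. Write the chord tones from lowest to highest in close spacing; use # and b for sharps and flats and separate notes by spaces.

G B D

Scale degree 2 in F# minor is G#; lowering it a half step gives G. bII is the Neapolitan chord — a major triad on the lowered second degree.
So the chord is G-B-D, a major triad.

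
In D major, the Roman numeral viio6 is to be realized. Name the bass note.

viio in D major has root C#; the chord is C#-E-G.
The figure 6 means first inversion — the third is in the bass.

E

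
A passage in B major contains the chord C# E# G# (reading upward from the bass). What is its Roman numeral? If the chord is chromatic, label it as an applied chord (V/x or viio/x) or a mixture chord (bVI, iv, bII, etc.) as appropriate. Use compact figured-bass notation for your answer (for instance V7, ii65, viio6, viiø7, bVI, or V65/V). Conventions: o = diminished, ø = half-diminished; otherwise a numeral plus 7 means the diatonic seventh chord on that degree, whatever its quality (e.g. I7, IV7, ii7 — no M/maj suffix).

V/V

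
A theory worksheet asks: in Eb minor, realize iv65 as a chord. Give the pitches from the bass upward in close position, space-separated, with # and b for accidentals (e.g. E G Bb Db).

In Eb minor, the fourth degree is Ab, and the diatonic chord built there is a minor seventh chord.
That chord is spelled Ab-Cb-Eb-Gb.
The figured bass 65 indicates first inversion, placing the third (Cb) in the bass: Cb-Eb-Gb-Ab.

Cb Eb Gb Ab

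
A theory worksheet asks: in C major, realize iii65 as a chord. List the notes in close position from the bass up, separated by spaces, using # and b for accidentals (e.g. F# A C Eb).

G B D E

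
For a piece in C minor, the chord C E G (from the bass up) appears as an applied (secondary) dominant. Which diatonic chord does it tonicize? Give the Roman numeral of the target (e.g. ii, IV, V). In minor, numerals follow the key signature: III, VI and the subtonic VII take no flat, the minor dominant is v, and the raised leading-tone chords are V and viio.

iv

The chord is a major triad on C.
A dominant resolves down a perfect fifth: C → F. In C minor, F is scale degree 4, i.e. iv.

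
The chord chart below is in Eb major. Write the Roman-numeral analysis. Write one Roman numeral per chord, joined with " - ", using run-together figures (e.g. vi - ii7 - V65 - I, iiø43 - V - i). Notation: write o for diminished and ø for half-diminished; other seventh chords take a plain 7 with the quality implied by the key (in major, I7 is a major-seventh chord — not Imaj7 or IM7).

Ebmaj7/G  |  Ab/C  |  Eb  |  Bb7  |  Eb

I65 - IV6 - I - V7 - I

Ebmaj7/G has root Eb, degree 1 in Eb major, so I65.
Ab/C has root Ab, degree 4 in Eb major, so IV6.
Eb has root Eb, degree 1 in Eb major, so I.
Bb7: root Bb is the dominant; dominant seventh chord there is V7.
Eb has root Eb, degree 1 in Eb major, so I.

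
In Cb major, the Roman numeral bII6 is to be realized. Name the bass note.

Fb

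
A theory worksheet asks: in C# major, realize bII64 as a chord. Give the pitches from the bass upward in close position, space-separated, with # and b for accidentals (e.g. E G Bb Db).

A D F#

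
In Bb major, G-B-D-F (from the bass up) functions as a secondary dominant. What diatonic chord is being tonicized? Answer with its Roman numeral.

The chord is a dominant seventh chord on G.
A dominant resolves down a perfect fifth: G → C. In Bb major, C is scale degree 2, i.e. ii.

ii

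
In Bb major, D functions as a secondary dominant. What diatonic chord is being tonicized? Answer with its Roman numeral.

The chord is a major triad on D.
A dominant resolves down a perfect fifth: D → G. In Bb major, G is scale degree 6, i.e. vi.

vi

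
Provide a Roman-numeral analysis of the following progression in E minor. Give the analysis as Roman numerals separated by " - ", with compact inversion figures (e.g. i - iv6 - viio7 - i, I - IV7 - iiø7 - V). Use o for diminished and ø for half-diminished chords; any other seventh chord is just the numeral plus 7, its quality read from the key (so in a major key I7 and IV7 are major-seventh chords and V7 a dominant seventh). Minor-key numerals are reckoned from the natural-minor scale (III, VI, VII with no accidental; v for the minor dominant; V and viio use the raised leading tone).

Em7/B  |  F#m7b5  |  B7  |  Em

i43 - iiø7 - V7 - i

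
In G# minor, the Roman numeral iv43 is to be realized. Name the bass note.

G#

iv in G# minor has root C#; the chord is C#-E-G#-B.
The figure 43 means second inversion — the fifth is in the bass.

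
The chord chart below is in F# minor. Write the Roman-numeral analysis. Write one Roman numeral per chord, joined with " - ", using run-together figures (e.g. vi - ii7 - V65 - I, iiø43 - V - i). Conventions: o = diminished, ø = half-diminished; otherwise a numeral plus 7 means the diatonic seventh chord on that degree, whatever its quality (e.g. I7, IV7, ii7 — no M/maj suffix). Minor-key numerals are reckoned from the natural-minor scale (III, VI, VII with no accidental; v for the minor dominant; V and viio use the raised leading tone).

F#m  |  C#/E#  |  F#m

i - V6 - i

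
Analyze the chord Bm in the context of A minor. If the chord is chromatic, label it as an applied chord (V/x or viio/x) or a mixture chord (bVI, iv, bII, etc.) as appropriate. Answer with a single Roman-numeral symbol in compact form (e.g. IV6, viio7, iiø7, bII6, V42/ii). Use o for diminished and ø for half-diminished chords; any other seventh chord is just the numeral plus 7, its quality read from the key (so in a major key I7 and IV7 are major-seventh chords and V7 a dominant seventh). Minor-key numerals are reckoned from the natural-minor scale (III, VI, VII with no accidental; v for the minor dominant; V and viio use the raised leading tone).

Stacked in thirds the chord is B-D-F#: a minor triad on B.
B is the second degree of A minor. This is the minor supertonic, borrowed from the parallel major (the Dorian ii).

ii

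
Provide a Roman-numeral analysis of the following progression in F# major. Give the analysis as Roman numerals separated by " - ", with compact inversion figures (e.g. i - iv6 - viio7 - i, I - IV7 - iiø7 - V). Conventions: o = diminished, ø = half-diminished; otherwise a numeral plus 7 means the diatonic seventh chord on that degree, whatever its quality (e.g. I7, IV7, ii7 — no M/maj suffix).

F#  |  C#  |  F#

I - V - I

F# has root F#, degree 1 in F# major, so I.
C#: major triad on C# = scale degree 5 → V.
F#: root F# is the tonic; major triad there is I.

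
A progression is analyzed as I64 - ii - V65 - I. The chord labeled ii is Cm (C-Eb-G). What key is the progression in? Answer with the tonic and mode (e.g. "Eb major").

The anchor chord is a minor triad on C, labeled ii.
Counting down one scale step from C places the tonic on Bb; a minor triad on degree 2 is diatonic only in major.

Bb major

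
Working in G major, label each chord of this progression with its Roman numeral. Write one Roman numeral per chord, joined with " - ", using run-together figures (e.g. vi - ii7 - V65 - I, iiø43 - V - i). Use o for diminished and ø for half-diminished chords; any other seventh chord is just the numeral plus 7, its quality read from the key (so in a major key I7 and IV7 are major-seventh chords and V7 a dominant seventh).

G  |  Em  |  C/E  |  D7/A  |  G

G has root G, degree 1 in G major, so I.
Em: minor triad on E = scale degree 6 → vi.
C/E has root C, degree 4 in G major, so IV6.
D7/A has root D, degree 5 in G major, so V43.
G has root G, degree 1 in G major, so I.

I - vi - IV6 - V43 - I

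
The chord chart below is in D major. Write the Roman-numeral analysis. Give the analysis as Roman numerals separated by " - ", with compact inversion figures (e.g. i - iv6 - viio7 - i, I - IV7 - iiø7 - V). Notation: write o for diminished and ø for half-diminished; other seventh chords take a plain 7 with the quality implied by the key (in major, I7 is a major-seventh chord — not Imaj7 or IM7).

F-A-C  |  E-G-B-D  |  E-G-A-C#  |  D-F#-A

bIII - ii7 - V43 - I

F-A-C: F with this quality isn't in the key; it's bIII, borrowed from the parallel minor.
E-G-B-D: minor seventh chord on E = scale degree 2 → ii7.
E-G-A-C#: dominant seventh chord on A = scale degree 5 → V43.
D-F#-A: major triad on D = scale degree 1 → I.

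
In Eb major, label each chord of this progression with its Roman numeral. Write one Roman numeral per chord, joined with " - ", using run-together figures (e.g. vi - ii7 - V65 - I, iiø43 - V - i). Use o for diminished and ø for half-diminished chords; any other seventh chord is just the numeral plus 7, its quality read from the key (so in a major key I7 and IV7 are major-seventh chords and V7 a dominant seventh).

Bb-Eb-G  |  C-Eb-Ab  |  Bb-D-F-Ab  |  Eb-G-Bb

I64 - IV6 - V7 - I

Bb-Eb-G: major triad on Eb = scale degree 1 → I64.
C-Eb-Ab has root Ab, degree 4 in Eb major, so IV6.
Bb-D-F-Ab: root Bb is the dominant; dominant seventh chord there is V7.
Eb-G-Bb has root Eb, degree 1 in Eb major, so I.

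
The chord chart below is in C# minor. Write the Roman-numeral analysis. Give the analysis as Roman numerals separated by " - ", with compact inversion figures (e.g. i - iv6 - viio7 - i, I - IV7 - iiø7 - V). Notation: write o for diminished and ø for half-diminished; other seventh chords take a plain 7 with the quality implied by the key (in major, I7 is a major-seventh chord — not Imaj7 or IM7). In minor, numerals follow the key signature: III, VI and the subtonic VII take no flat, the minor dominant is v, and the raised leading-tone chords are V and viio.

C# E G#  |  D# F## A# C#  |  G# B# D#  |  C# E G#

i - V7/V - V - i

C#-E-G#: minor triad on C# = scale degree 1 → i.
D#-F##-A#-C# is the secondary dominant of V (dominant seventh chord on D#): V7/V.
G#-B#-D#: major triad on G# = scale degree 5 → V.
C#-E-G#: root C# is the tonic; minor triad there is i.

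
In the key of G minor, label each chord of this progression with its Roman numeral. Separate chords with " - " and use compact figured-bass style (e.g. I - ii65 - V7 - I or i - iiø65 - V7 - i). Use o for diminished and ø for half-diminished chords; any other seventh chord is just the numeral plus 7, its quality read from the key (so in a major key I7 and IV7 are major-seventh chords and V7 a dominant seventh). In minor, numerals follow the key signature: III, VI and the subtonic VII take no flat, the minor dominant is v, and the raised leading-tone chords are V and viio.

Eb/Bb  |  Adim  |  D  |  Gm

VI64 - iio - V - i

Eb/Bb: root Eb is the submediant; major triad there is VI64.
Adim: diminished triad on A = scale degree 2 → iio.
D: root D is the dominant; major triad there is V.
Gm has root G, degree 1 in G minor, so i.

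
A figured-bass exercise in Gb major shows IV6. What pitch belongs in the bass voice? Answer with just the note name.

IV in Gb major has root Cb; the chord is Cb-Eb-Gb.
The figure 6 means first inversion — the third is in the bass.

Eb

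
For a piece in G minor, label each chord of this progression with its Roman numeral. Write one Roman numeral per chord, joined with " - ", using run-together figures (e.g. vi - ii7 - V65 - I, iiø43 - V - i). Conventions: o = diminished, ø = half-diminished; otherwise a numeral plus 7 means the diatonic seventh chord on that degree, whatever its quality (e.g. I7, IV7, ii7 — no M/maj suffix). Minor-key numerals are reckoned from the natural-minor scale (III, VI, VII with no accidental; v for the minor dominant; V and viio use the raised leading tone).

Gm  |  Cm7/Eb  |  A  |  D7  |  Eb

i - iv65 - V/V - V7 - VI

Gm: minor triad on G = scale degree 1 → i.
Cm7/Eb has root C, degree 4 in G minor, so iv65.
A: chromatic; A is V of V, so V/V.
D7: root D is the dominant; dominant seventh chord there is V7.
Eb has root Eb, degree 6 in G minor, so VI.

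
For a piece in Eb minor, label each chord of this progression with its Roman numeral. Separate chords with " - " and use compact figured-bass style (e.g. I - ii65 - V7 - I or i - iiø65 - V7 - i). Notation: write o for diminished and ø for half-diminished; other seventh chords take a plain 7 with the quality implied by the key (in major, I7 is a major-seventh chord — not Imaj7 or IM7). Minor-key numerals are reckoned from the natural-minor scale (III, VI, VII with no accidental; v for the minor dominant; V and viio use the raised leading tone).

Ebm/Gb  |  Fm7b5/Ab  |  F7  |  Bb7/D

i6 - iiø65 - V7/V - V65

Ebm/Gb has root Eb, degree 1 in Eb minor, so i6.
Fm7b5/Ab: root F is the supertonic; half-diminished seventh chord there is iiø65.
F7 is the secondary dominant of V (dominant seventh chord on F): V7/V.
Bb7/D: dominant seventh chord on Bb = scale degree 5 → V65.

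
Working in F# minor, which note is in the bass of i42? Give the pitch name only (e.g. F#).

E

i in F# minor has root F#; the chord is F#-A-C#-E.
The figure 42 means third inversion — the seventh is in the bass.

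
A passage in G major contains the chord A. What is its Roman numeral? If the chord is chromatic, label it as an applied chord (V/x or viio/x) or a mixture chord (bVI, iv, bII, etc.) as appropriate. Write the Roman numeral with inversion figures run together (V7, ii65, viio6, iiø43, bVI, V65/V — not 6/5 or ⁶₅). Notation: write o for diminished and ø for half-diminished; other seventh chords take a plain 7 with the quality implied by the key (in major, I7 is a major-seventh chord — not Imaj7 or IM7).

Stacked in thirds the chord is A-C#-E: a major triad on A.
A is not a diatonic chord root with this quality in G major, but it lies a perfect fifth above D (V), so the chord functions as an applied dominant of V.

V/V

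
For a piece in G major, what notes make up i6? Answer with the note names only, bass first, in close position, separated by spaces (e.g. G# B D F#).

Bb D G

i6 is the minor tonic, borrowed from the parallel minor. In G major that root is G.
So the chord is G-Bb-D, a minor triad.
With the 6 figure the chord is in first inversion; from the bass Bb upward in close position it reads Bb-D-G.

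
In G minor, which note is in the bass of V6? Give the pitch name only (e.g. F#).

F#

V in G minor has root D; the chord is D-F#-A.
The figure 6 means first inversion — the third is in the bass.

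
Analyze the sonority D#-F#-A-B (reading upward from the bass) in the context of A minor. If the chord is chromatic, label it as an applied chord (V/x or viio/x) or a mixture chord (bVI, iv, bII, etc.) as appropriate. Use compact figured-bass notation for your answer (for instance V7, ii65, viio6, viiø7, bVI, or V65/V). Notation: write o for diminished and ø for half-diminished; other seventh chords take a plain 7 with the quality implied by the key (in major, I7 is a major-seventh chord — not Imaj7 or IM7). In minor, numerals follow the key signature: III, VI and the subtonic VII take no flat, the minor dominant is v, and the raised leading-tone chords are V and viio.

V65/V

The pitches B-D#-F#-A form a dominant seventh chord rooted on B.
B is not a diatonic chord root with this quality in A minor, but it lies a perfect fifth above E (V), so the chord functions as an applied dominant of V.
With D# in the bass the chord is in first inversion, so the figured bass is 65.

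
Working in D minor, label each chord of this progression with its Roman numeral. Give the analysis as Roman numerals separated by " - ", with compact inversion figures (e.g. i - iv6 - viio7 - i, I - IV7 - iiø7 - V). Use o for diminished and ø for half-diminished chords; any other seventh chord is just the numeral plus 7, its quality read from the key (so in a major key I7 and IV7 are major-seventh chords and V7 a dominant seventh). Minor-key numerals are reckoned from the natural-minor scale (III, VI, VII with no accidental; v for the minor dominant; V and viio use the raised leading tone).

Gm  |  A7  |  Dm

Gm: root G is the subdominant; minor triad there is iv.
A7: dominant seventh chord on A = scale degree 5 → V7.
Dm has root D, degree 1 in D minor, so i.

iv - V7 - i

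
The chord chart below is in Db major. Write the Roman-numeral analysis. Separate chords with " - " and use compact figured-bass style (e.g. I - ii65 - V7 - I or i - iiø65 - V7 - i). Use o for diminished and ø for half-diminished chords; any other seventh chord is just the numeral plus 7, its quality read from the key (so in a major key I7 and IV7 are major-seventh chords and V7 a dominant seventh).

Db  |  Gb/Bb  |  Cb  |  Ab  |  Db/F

I - IV6 - bVII - V - I6

Db: major triad on Db = scale degree 1 → I.
Gb/Bb: major triad on Gb = scale degree 4 → IV6.
Cb: major triad on Cb — chromatic; bVII (borrowed from the parallel minor).
Ab: major triad on Ab = scale degree 5 → V.
Db/F: root Db is the tonic; major triad there is I6.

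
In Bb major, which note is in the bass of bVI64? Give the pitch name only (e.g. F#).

bVI in Bb major has root Gb; the chord is Gb-Bb-Db.
The figure 64 means second inversion — the fifth is in the bass.

Db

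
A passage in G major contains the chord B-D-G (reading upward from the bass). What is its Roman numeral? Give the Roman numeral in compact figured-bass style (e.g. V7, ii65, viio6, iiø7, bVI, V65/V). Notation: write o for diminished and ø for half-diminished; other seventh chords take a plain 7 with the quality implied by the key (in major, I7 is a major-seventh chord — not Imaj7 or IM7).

The pitches G-B-D form a major triad rooted on G.
G is scale degree 1 in G major, and a major triad on that degree is written I.
With B in the bass the chord is in first inversion, so the figured bass is 6.

I6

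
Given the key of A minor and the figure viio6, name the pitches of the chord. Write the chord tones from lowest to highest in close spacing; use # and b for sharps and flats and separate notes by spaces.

B D G#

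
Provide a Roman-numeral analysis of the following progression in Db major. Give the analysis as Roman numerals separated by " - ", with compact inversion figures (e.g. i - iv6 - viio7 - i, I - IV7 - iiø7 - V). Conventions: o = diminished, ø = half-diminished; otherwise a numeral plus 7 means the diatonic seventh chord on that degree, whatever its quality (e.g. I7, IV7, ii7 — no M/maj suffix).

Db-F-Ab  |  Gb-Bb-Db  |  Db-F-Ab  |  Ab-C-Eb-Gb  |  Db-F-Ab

Db-F-Ab has root Db, degree 1 in Db major, so I.
Gb-Bb-Db: major triad on Gb = scale degree 4 → IV.
Db-F-Ab: major triad on Db = scale degree 1 → I.
Ab-C-Eb-Gb has root Ab, degree 5 in Db major, so V7.
Db-F-Ab: root Db is the tonic; major triad there is I.

I - IV - I - V7 - I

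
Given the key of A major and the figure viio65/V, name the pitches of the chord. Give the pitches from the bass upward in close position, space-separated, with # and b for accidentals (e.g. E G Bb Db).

F# A C D#

The slash marks an applied leading-tone chord: viio of V. In A major, V is E, so the leading tone to it is D#, a half step below.
Building a fully diminished seventh chord on D# gives D#-F#-A-C.
With the 65 figure the chord is in first inversion; from the bass F# upward in close position it reads F#-A-C-D#.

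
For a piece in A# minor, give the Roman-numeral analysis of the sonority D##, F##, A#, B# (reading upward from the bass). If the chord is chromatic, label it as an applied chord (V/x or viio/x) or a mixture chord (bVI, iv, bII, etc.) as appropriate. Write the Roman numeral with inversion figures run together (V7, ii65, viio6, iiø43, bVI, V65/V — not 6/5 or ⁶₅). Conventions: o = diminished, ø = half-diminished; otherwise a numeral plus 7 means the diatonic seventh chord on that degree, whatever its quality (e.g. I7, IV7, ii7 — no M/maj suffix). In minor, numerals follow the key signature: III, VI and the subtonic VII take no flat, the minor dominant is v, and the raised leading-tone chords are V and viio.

Stacked in thirds the chord is B#-D##-F##-A#: a dominant seventh chord on B#.
B# is not a diatonic chord root with this quality in A# minor, but it lies a perfect fifth above E# (V), so the chord functions as an applied dominant of V.
With D## in the bass the chord is in first inversion, so the figured bass is 65.

V65/V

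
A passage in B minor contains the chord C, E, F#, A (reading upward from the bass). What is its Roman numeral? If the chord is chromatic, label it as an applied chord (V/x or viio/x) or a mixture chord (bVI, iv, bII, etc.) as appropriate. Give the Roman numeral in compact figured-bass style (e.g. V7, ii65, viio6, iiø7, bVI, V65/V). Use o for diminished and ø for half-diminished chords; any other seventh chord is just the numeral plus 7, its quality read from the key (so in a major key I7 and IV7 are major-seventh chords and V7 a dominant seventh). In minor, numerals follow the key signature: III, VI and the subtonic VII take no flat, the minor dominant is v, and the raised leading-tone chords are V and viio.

viiø43/VI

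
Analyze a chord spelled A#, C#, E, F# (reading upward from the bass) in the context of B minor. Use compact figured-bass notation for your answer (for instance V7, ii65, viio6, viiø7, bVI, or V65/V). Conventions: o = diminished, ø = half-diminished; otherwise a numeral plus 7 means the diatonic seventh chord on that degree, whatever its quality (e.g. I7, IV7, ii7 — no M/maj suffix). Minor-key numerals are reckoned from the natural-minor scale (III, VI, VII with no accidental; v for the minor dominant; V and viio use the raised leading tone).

V65

The pitches F#-A#-C#-E form a dominant seventh chord rooted on F#.
In B minor, F# is the dominant; the diatonic dominant seventh chord there is V7.
With A# in the bass the chord is in first inversion, so the figured bass is 65.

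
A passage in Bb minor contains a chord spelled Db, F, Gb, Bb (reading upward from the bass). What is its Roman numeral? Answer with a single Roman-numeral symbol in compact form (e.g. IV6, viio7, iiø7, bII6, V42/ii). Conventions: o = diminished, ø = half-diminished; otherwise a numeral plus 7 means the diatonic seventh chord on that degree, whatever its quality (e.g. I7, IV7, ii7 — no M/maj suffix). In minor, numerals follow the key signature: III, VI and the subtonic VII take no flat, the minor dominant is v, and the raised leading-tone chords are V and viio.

Stacked in thirds the chord is Gb-Bb-Db-F: a major seventh chord on Gb.
In Bb minor, Gb is the submediant; the diatonic major seventh chord there is VI7.
With Db in the bass the chord is in second inversion, so the figured bass is 43.

VI43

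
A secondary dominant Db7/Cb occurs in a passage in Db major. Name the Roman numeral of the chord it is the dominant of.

The chord is a dominant seventh chord on Db.
A dominant resolves down a perfect fifth: Db → Gb. In Db major, Gb is scale degree 4, i.e. IV.

IV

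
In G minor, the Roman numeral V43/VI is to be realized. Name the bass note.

The applied chord V43/VI is rooted on Bb: Bb-D-F-Ab.
The figure 43 means second inversion — the fifth is in the bass.

F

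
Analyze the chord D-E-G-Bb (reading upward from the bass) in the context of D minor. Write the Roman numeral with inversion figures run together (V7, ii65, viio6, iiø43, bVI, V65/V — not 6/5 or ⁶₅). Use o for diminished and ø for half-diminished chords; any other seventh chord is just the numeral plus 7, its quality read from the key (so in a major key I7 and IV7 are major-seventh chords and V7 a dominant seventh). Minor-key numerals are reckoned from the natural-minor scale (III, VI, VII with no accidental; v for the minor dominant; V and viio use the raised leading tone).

iiø42

Stacked in thirds the chord is E-G-Bb-D: a half-diminished seventh chord on E.
In D minor, E is the supertonic; the diatonic half-diminished seventh chord there is iiø7.
With D in the bass the chord is in third inversion, so the figured bass is 42.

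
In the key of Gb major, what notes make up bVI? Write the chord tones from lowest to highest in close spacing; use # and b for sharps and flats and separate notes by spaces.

Scale degree 6 in Gb major is Eb; lowering it a half step gives Ebb. bVI is a major triad on the lowered sixth degree, borrowed from the parallel minor.
So the chord is Ebb-Gb-Bbb, a major triad.

Ebb Gb Bbb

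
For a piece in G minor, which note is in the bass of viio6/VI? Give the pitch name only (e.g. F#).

F

The applied chord viio6/VI is rooted on D: D-F-Ab.
The figure 6 means first inversion — the third is in the bass.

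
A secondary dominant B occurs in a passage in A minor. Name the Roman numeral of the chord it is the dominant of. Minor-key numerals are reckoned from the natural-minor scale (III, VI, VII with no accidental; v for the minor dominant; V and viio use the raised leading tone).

The chord is a major triad on B.
A dominant resolves down a perfect fifth: B → E. In A minor, E is scale degree 5, i.e. V.

V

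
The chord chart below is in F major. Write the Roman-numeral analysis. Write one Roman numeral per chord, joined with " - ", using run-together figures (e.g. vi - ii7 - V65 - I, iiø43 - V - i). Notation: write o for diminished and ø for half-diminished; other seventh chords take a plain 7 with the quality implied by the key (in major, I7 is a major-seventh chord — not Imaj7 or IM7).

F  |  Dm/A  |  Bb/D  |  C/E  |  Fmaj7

I - vi64 - IV6 - V6 - I7

F has root F, degree 1 in F major, so I.
Dm/A: root D is the submediant; minor triad there is vi64.
Bb/D: major triad on Bb = scale degree 4 → IV6.
C/E: major triad on C = scale degree 5 → V6.
Fmaj7: major seventh chord on F = scale degree 1 → I7.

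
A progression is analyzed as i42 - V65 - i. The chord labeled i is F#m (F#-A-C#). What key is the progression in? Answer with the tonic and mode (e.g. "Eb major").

F# minor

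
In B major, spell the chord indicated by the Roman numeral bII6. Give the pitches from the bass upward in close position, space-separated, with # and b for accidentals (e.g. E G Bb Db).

Scale degree 2 in B major is C#; lowering it a half step gives C. bII6 is the Neapolitan sixth — a major triad on the lowered second degree, here in its customary first inversion.
So the chord is C-E-G, a major triad.
The figured bass 6 indicates first inversion, placing the third (E) in the bass: E-G-C.

E G C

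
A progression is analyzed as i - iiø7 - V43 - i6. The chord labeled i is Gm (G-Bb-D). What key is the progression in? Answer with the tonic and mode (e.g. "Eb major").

G minor

The anchor chord is a minor triad on G, labeled i.
If G is scale degree 1 and the mode makes that degree carry a minor triad, the tonic is G and the mode is minor.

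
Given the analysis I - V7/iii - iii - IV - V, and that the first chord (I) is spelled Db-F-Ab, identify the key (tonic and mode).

Db major

I is given as Db-F-Ab — a major triad with root Db.
If Db is scale degree 1 and the mode makes that degree carry a major triad, the tonic is Db and the mode is major.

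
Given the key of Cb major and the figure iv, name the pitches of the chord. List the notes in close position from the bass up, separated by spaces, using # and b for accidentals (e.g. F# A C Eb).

Fb Abb Cb

iv is the minor subdominant, borrowed from the parallel minor. In Cb major that root is Fb.
So the chord is Fb-Abb-Cb.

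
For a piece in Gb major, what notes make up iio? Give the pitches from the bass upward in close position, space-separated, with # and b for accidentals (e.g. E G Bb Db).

Ab Cb Ebb

Scale degree 2 in Gb major is Ab; here the chord built on it is altered to a diminished triad. iio is the diminished supertonic triad, borrowed from the parallel minor.
So the chord is Ab-Cb-Ebb.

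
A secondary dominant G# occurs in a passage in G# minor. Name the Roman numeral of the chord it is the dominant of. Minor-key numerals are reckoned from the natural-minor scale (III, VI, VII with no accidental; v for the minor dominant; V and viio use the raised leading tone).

The chord is a major triad on G#.
A dominant resolves down a perfect fifth: G# → C#. In G# minor, C# is scale degree 4, i.e. iv.

iv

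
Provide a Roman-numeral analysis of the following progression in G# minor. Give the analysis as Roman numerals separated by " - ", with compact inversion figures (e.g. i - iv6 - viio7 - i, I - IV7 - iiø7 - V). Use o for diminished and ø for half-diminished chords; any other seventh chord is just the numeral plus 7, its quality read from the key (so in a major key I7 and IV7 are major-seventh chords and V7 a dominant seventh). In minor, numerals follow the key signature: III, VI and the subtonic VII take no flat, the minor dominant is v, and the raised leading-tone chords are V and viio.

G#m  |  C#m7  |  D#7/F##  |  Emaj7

i - iv7 - V65 - VI7

G#m: minor triad on G# = scale degree 1 → i.
C#m7 has root C#, degree 4 in G# minor, so iv7.
D#7/F## has root D#, degree 5 in G# minor, so V65.
Emaj7: major seventh chord on E = scale degree 6 → VI7.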